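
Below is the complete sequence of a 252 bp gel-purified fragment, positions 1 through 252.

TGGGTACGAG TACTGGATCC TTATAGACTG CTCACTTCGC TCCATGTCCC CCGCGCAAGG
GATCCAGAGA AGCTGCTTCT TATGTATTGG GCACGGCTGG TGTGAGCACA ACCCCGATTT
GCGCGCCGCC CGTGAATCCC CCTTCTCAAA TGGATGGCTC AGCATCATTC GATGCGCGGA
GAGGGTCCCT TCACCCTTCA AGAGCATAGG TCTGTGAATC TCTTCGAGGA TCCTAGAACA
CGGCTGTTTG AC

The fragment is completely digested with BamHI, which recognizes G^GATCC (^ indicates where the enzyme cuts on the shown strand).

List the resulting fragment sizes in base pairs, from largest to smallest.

BamHI sites (GGATCC) start at positions 15, 60, 228.
BamHI cuts after the first base of each site, so after positions 15, 60, 228.
Linear molecule, 3 cuts → 4 fragments:
  1–15 → 15 bp
  16–60 → 45 bp
  61–228 → 168 bp
  229–252 → 24 bp
Sorted largest to smallest: 168, 45, 24, 15 bp.

168, 45, 24, 15 bp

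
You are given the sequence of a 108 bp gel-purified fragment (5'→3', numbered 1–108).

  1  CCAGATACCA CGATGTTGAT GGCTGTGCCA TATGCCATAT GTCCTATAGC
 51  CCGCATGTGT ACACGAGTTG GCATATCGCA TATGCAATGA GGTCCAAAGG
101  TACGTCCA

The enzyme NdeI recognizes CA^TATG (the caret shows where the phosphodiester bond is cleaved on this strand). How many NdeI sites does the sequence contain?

CATATG occurs starting at positions 29, 36, 79.
NdeI cuts at 3 sites.

3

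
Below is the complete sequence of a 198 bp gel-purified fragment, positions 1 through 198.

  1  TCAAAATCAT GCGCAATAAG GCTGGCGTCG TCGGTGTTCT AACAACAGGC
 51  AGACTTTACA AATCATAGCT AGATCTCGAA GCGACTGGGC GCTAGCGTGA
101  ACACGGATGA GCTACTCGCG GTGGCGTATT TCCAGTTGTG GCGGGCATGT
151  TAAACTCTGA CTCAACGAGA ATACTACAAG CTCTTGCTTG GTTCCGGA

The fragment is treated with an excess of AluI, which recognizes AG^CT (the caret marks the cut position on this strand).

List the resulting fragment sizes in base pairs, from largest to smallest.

AluI sites (AGCT) start at positions 67, 110, 179.
AluI cuts after base 2 of each site, so after positions 68, 111, 180.
Linear molecule, 3 cuts → 4 fragments:
  1–68 → 68 bp
  69–111 → 43 bp
  112–180 → 69 bp
  181–198 → 18 bp
Sorted largest to smallest: 69, 68, 43, 18 bp.

69, 68, 43, 18 bp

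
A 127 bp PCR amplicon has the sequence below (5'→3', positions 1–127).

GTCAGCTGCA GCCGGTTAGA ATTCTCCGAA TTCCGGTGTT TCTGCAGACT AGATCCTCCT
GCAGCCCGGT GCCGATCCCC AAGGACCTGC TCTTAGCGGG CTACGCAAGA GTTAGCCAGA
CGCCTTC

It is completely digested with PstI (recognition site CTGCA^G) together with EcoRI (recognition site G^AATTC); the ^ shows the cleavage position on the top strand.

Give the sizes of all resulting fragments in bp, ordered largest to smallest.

PstI sites (CTGCAG) start at positions 6, 42, 59.
PstI cuts after base 5 of each site (before the last base), so after positions 10, 46, 63.
EcoRI sites (GAATTC) start at positions 19, 28.
EcoRI cuts after the first base of each site, so after positions 19, 28.
Combined cut positions: 10, 19, 28, 46, 63.
Linear molecule, 5 cuts → 6 fragments:
  1–10 → 10 bp
  11–19 → 9 bp
  20–28 → 9 bp
  29–46 → 18 bp
  47–63 → 17 bp
  64–127 → 64 bp
Sorted largest to smallest: 64, 18, 17, 10, 9, 9 bp.

64, 18, 17, 10, 9, 9 bp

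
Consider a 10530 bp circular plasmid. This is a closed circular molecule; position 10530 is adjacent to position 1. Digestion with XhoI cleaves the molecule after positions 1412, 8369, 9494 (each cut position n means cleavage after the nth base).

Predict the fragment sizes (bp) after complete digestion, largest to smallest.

6957, 2448, 1125 bp

Circular molecule, 3 cuts → 3 fragments:
  8369 − 1412 = 6957 bp
  9494 − 8369 = 1125 bp
  wrap: 10530 − 9494 + 1412 = 2448 bp
Sorted largest to smallest: 6957, 2448, 1125 bp.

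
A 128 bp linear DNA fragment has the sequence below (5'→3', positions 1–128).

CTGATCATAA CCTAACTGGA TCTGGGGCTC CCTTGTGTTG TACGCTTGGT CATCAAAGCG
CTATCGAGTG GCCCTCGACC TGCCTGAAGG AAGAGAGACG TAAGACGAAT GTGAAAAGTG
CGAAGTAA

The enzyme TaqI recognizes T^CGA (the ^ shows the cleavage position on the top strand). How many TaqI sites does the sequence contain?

2

TCGA occurs starting at positions 64, 75.
TaqI cuts at 2 sites.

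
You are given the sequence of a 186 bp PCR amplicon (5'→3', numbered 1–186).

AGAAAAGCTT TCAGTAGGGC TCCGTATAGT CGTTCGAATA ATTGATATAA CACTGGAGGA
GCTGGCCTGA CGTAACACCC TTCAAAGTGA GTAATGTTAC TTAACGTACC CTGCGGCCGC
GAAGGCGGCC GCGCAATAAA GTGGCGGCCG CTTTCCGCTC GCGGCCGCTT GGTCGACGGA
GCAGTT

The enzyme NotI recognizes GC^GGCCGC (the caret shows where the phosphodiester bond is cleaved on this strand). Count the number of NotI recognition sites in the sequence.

4

GCGGCCGC occurs starting at positions 113, 125, 144, 161.
NotI cuts at 4 sites.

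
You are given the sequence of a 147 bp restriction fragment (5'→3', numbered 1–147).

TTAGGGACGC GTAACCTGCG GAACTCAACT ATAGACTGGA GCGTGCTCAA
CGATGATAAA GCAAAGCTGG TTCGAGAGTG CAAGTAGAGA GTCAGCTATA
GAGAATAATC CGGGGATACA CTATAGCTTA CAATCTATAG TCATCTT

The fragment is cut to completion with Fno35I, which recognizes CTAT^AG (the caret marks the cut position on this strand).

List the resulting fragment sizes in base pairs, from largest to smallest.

67, 32, 25, 14, 9 bp

Fno35I sites (CTATAG) start at positions 29, 96, 121, 135.
Fno35I cuts after base 4 of each site, so after positions 32, 99, 124, 138.
Linear molecule, 4 cuts → 5 fragments:
  1–32 → 32 bp
  33–99 → 67 bp
  100–124 → 25 bp
  125–138 → 14 bp
  139–147 → 9 bp
Sorted largest to smallest: 67, 32, 25, 14, 9 bp.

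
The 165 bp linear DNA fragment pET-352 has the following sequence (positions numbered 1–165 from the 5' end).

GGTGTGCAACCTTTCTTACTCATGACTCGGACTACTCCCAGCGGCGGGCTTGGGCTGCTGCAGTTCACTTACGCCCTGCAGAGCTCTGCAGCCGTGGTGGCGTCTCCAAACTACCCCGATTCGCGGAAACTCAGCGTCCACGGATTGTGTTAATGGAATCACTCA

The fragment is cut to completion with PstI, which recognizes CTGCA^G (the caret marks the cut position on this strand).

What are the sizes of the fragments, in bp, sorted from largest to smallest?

PstI sites (CTGCAG) start at positions 58, 76, 86.
PstI cuts after base 5 of each site (before the last base), so after positions 62, 80, 90.
Linear molecule, 3 cuts → 4 fragments:
  1–62 → 62 bp
  63–80 → 18 bp
  81–90 → 10 bp
  91–165 → 75 bp
Sorted largest to smallest: 75, 62, 18, 10 bp.

75, 62, 18, 10 bp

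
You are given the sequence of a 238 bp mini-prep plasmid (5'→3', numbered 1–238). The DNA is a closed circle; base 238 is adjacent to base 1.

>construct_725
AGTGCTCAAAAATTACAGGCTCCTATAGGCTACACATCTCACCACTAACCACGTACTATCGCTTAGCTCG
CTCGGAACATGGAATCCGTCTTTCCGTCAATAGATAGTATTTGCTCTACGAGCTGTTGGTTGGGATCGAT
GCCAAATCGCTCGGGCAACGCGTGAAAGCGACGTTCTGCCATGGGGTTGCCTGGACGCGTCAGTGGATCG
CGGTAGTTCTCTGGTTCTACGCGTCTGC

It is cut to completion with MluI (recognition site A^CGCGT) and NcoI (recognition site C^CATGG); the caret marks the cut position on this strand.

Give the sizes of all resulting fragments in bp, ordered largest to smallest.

MluI sites (ACGCGT) start at positions 158, 195, 229.
MluI cuts after the first base of each site, so after positions 158, 195, 229.
The NcoI site (CCATGG) starts at position 179.
NcoI cuts after the first base of each site, so after position 179.
Combined cut positions: 158, 179, 195, 229.
Circular molecule, 4 cuts → 4 fragments:
  159–179 → 21 bp
  180–195 → 16 bp
  196–229 → 34 bp
  230–238 then 1–158 → 9 + 158 = 167 bp
Sorted largest to smallest: 167, 34, 21, 16 bp.

167, 34, 21, 16 bp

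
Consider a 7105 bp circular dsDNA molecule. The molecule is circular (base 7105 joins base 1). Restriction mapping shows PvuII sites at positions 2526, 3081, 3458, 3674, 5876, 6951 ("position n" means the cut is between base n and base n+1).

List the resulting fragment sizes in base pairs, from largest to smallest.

2680, 2202, 1075, 555, 377, 216 bp

Circular molecule, 6 cuts → 6 fragments:
  3081 − 2526 = 555 bp
  3458 − 3081 = 377 bp
  3674 − 3458 = 216 bp
  5876 − 3674 = 2202 bp
  6951 − 5876 = 1075 bp
  wrap: 7105 − 6951 + 2526 = 2680 bp
Sorted largest to smallest: 2680, 2202, 1075, 555, 377, 216 bp.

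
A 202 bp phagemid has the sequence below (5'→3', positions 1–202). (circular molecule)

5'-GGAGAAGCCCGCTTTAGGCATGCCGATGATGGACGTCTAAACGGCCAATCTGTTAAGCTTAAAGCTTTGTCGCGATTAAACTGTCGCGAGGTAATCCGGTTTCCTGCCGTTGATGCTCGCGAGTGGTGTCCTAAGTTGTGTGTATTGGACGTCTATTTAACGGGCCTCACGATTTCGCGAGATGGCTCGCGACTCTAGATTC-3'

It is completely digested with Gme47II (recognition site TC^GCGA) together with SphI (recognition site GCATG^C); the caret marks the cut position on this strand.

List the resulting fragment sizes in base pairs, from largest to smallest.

58, 49, 36, 33, 14, 12 bp

Gme47II sites (TCGCGA) start at positions 70, 84, 117, 175, 187.
Gme47II cuts after base 2 of each site, so after positions 71, 85, 118, 176, 188.
The SphI site (GCATGC) starts at position 18.
SphI cuts after base 5 of each site (before the last base), so after position 22.
Combined cut positions: 22, 71, 85, 118, 176, 188.
Circular molecule, 6 cuts → 6 fragments:
  23–71 → 49 bp
  72–85 → 14 bp
  86–118 → 33 bp
  119–176 → 58 bp
  177–188 → 12 bp
  189–202 then 1–22 → 14 + 22 = 36 bp
Sorted largest to smallest: 58, 49, 36, 33, 14, 12 bp.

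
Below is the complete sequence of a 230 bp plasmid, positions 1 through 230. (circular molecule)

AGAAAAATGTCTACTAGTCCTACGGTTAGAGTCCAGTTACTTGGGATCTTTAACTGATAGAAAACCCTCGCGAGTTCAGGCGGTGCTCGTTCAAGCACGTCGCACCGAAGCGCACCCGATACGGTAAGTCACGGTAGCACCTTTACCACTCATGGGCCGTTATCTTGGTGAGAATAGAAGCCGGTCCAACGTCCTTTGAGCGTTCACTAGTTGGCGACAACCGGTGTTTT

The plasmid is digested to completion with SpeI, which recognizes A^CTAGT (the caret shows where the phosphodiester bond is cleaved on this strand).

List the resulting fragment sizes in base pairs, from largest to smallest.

193, 37 bp

SpeI sites (ACTAGT) start at positions 13, 206.
SpeI cuts after the first base of each site, so after positions 13, 206.
Circular molecule, 2 cuts → 2 fragments:
  14–206 → 193 bp
  207–230 then 1–13 → 24 + 13 = 37 bp
Sorted largest to smallest: 193, 37 bp.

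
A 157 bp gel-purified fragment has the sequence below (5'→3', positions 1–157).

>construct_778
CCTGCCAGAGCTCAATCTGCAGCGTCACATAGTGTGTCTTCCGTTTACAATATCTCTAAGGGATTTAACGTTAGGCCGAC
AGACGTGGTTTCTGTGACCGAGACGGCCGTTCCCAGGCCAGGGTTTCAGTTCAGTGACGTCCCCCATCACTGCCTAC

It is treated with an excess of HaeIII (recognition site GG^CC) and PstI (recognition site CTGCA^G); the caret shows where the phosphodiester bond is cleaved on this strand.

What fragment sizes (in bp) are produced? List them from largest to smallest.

54, 40, 31, 21, 11 bp

HaeIII sites (GGCC) start at positions 74, 105, 116.
HaeIII cuts after base 2 of each site, so after positions 75, 106, 117.
The PstI site (CTGCAG) starts at position 17.
PstI cuts after base 5 of each site (before the last base), so after position 21.
Combined cut positions: 21, 75, 106, 117.
Linear molecule, 4 cuts → 5 fragments:
  1–21 → 21 bp
  22–75 → 54 bp
  76–106 → 31 bp
  107–117 → 11 bp
  118–157 → 40 bp
Sorted largest to smallest: 54, 40, 31, 21, 11 bp.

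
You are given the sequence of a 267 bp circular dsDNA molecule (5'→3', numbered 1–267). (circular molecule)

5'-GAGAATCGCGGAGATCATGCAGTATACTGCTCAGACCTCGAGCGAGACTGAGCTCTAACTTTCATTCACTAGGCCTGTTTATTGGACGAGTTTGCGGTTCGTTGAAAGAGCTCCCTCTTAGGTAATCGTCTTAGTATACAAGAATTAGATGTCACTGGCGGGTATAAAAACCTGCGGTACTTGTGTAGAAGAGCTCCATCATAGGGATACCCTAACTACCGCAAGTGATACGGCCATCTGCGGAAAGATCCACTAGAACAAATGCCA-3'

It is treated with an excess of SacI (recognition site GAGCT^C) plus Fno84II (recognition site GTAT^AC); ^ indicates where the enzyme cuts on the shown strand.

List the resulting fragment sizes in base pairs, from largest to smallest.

SacI sites (GAGCTC) start at positions 50, 108, 191.
SacI cuts after base 5 of each site (before the last base), so after positions 54, 112, 195.
Fno84II sites (GTATAC) start at positions 22, 134.
Fno84II cuts after base 4 of each site, so after positions 25, 137.
Combined cut positions: 25, 54, 112, 137, 195.
Circular molecule, 5 cuts → 5 fragments:
  26–54 → 29 bp
  55–112 → 58 bp
  113–137 → 25 bp
  138–195 → 58 bp
  196–267 then 1–25 → 72 + 25 = 97 bp
Sorted largest to smallest: 97, 58, 58, 29, 25 bp.

97, 58, 58, 29, 25 bp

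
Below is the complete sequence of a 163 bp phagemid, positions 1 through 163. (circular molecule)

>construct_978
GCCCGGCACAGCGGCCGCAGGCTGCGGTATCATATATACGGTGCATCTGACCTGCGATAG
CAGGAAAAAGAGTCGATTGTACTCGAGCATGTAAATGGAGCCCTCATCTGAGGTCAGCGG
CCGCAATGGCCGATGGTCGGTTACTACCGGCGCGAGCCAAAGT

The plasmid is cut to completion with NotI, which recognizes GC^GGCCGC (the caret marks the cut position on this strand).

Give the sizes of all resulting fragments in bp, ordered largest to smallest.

NotI sites (GCGGCCGC) start at positions 11, 117.
NotI cuts after base 2 of each site, so after positions 12, 118.
Circular molecule, 2 cuts → 2 fragments:
  13–118 → 106 bp
  119–163 then 1–12 → 45 + 12 = 57 bp
Sorted largest to smallest: 106, 57 bp.

106, 57 bp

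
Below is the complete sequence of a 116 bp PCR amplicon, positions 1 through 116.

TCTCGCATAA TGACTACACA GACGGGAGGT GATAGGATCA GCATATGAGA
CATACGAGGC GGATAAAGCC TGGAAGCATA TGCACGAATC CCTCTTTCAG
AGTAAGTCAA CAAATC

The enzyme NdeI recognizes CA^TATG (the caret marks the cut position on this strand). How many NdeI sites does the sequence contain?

CATATG occurs starting at positions 42, 77.
NdeI cuts at 2 sites.

2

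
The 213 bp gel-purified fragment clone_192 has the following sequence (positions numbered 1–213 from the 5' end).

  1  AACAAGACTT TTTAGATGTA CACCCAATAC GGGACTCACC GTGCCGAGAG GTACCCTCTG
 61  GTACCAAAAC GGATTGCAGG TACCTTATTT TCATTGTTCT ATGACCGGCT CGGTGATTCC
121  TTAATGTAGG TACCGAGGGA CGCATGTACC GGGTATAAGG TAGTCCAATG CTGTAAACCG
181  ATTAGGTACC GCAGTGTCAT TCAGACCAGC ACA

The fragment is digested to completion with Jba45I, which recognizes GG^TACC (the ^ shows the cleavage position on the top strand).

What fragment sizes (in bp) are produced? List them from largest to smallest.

Jba45I sites (GGTACC) start at positions 50, 60, 79, 129, 185.
Jba45I cuts after base 2 of each site, so after positions 51, 61, 80, 130, 186.
Linear molecule, 5 cuts → 6 fragments:
  1–51 → 51 bp
  52–61 → 10 bp
  62–80 → 19 bp
  81–130 → 50 bp
  131–186 → 56 bp
  187–213 → 27 bp
Sorted largest to smallest: 56, 51, 50, 27, 19, 10 bp.

56, 51, 50, 27, 19, 10 bp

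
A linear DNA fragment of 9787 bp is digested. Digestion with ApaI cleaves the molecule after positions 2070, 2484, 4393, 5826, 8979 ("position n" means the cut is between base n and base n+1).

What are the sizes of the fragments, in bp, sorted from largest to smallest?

Linear molecule, 5 cuts → 6 fragments:
  2070 − 0 = 2070 bp
  2484 − 2070 = 414 bp
  4393 − 2484 = 1909 bp
  5826 − 4393 = 1433 bp
  8979 − 5826 = 3153 bp
  9787 − 8979 = 808 bp
Sorted largest to smallest: 3153, 2070, 1909, 1433, 808, 414 bp.

3153, 2070, 1909, 1433, 808, 414 bp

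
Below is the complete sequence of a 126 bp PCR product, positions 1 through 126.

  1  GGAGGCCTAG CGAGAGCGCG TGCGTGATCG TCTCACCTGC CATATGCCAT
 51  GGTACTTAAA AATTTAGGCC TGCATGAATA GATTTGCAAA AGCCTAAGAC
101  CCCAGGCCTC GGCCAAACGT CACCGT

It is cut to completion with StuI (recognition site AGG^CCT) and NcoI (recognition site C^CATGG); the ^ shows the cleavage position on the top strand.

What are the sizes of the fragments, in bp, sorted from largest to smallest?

StuI sites (AGGCCT) start at positions 3, 66, 104.
StuI cuts after base 3 of each site, so after positions 5, 68, 106.
The NcoI site (CCATGG) starts at position 47.
NcoI cuts after the first base of each site, so after position 47.
Combined cut positions: 5, 47, 68, 106.
Linear molecule, 4 cuts → 5 fragments:
  1–5 → 5 bp
  6–47 → 42 bp
  48–68 → 21 bp
  69–106 → 38 bp
  107–126 → 20 bp
Sorted largest to smallest: 42, 38, 21, 20, 5 bp.

42, 38, 21, 20, 5 bp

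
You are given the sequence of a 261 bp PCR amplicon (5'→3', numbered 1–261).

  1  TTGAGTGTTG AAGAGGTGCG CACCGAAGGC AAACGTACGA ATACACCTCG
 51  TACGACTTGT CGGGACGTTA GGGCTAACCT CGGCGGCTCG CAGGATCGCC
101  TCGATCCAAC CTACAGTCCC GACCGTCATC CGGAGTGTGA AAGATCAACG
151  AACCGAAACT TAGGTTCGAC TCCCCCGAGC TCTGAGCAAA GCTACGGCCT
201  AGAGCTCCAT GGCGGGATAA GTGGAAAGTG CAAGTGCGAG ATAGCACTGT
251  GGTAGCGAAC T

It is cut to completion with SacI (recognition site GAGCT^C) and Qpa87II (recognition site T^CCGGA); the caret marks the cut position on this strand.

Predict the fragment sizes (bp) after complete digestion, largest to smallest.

129, 55, 52, 25 bp

SacI sites (GAGCTC) start at positions 177, 202.
SacI cuts after base 5 of each site (before the last base), so after positions 181, 206.
The Qpa87II site (TCCGGA) starts at position 129.
Qpa87II cuts after the first base of each site, so after position 129.
Combined cut positions: 129, 181, 206.
Linear molecule, 3 cuts → 4 fragments:
  1–129 → 129 bp
  130–181 → 52 bp
  182–206 → 25 bp
  207–261 → 55 bp
Sorted largest to smallest: 129, 55, 52, 25 bp.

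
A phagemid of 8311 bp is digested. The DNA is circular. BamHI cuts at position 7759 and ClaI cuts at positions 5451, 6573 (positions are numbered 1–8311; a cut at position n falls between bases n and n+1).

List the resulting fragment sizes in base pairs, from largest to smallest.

6003, 1186, 1122 bp

Combined cut positions (sorted): 5451, 6573, 7759.
Circular molecule, 3 cuts → 3 fragments:
  6573 − 5451 = 1122 bp
  7759 − 6573 = 1186 bp
  wrap: 8311 − 7759 + 5451 = 6003 bp
Sorted largest to smallest: 6003, 1186, 1122 bp.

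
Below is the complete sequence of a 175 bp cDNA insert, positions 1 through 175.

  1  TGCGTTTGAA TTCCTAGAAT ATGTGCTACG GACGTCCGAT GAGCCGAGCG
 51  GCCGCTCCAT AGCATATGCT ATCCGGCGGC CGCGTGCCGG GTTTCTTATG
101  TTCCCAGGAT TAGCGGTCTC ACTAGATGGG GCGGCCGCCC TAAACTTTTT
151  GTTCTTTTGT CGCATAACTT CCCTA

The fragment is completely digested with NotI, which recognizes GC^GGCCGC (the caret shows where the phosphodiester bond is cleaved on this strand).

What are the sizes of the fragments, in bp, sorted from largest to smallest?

55, 49, 43, 28 bp

NotI sites (GCGGCCGC) start at positions 48, 76, 131.
NotI cuts after base 2 of each site, so after positions 49, 77, 132.
Linear molecule, 3 cuts → 4 fragments:
  1–49 → 49 bp
  50–77 → 28 bp
  78–132 → 55 bp
  133–175 → 43 bp
Sorted largest to smallest: 55, 49, 43, 28 bp.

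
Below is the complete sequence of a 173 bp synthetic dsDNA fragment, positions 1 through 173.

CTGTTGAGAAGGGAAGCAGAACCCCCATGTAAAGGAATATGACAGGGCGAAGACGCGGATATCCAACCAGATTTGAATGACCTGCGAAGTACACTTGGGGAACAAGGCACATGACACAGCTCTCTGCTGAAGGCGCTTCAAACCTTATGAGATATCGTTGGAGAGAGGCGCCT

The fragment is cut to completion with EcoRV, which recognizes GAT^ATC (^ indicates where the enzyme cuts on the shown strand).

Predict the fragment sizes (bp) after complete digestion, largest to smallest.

EcoRV sites (GATATC) start at positions 58, 151.
EcoRV cuts after base 3 of each site, so after positions 60, 153.
Linear molecule, 2 cuts → 3 fragments:
  1–60 → 60 bp
  61–153 → 93 bp
  154–173 → 20 bp
Sorted largest to smallest: 93, 60, 20 bp.

93, 60, 20 bp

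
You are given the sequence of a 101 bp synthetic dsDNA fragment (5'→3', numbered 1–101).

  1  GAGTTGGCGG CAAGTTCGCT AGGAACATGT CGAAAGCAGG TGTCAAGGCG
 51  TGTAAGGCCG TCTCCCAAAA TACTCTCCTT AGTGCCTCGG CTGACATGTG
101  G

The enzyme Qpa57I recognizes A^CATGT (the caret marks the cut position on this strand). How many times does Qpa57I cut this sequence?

2

ACATGT occurs starting at positions 25, 94.
Qpa57I cuts at 2 sites.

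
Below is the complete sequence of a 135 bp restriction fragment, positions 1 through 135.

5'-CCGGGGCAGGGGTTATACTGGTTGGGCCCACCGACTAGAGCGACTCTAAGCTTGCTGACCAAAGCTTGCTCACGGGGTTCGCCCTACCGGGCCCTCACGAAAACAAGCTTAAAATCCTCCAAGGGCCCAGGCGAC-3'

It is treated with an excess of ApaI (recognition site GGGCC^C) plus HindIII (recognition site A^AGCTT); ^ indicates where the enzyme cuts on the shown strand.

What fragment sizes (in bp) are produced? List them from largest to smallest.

ApaI sites (GGGCCC) start at positions 24, 89, 123.
ApaI cuts after base 5 of each site (before the last base), so after positions 28, 93, 127.
HindIII sites (AAGCTT) start at positions 48, 62, 105.
HindIII cuts after the first base of each site, so after positions 48, 62, 105.
Combined cut positions: 28, 48, 62, 93, 105, 127.
Linear molecule, 6 cuts → 7 fragments:
  1–28 → 28 bp
  29–48 → 20 bp
  49–62 → 14 bp
  63–93 → 31 bp
  94–105 → 12 bp
  106–127 → 22 bp
  128–135 → 8 bp
Sorted largest to smallest: 31, 28, 22, 20, 14, 12, 8 bp.

31, 28, 22, 20, 14, 12, 8 bp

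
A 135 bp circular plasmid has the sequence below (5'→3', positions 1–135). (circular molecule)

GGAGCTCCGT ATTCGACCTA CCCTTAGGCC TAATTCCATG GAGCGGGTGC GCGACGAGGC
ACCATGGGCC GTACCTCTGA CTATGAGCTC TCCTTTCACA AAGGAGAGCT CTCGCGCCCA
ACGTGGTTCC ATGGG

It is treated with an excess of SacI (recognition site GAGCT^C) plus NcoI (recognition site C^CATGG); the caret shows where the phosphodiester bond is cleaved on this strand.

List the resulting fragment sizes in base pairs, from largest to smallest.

SacI sites (GAGCTC) start at positions 2, 85, 106.
SacI cuts after base 5 of each site (before the last base), so after positions 6, 89, 110.
NcoI sites (CCATGG) start at positions 36, 62, 129.
NcoI cuts after the first base of each site, so after positions 36, 62, 129.
Combined cut positions: 6, 36, 62, 89, 110, 129.
Circular molecule, 6 cuts → 6 fragments:
  7–36 → 30 bp
  37–62 → 26 bp
  63–89 → 27 bp
  90–110 → 21 bp
  111–129 → 19 bp
  130–135 then 1–6 → 6 + 6 = 12 bp
Sorted largest to smallest: 30, 27, 26, 21, 19, 12 bp.

30, 27, 26, 21, 19, 12 bp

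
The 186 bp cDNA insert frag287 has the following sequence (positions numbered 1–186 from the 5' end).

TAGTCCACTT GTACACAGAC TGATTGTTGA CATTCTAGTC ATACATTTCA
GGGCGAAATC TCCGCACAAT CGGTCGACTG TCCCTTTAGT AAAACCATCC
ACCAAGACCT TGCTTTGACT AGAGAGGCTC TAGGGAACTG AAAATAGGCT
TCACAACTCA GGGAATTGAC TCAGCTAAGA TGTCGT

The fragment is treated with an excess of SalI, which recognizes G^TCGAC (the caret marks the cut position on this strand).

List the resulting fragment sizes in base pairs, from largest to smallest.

113, 73 bp

The SalI site (GTCGAC) starts at position 73.
SalI cuts after the first base of each site, so after position 73.
Linear molecule, 1 cut → 2 fragments:
  1–73 → 73 bp
  74–186 → 113 bp
Sorted largest to smallest: 113, 73 bp.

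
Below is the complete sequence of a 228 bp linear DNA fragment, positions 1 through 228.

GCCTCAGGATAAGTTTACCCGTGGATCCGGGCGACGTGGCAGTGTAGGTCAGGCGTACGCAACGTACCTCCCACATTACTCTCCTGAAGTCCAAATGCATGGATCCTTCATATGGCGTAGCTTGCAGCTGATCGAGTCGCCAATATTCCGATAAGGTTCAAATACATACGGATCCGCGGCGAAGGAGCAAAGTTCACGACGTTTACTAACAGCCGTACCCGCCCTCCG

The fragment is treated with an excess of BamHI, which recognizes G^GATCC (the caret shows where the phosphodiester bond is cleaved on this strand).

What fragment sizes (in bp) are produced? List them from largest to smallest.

BamHI sites (GGATCC) start at positions 23, 101, 170.
BamHI cuts after the first base of each site, so after positions 23, 101, 170.
Linear molecule, 3 cuts → 4 fragments:
  1–23 → 23 bp
  24–101 → 78 bp
  102–170 → 69 bp
  171–228 → 58 bp
Sorted largest to smallest: 78, 69, 58, 23 bp.

78, 69, 58, 23 bp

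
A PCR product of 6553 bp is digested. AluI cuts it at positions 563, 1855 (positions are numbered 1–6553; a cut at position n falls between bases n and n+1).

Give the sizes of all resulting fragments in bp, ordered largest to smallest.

Linear molecule, 2 cuts → 3 fragments:
  563 − 0 = 563 bp
  1855 − 563 = 1292 bp
  6553 − 1855 = 4698 bp
Sorted largest to smallest: 4698, 1292, 563 bp.

4698, 1292, 563 bp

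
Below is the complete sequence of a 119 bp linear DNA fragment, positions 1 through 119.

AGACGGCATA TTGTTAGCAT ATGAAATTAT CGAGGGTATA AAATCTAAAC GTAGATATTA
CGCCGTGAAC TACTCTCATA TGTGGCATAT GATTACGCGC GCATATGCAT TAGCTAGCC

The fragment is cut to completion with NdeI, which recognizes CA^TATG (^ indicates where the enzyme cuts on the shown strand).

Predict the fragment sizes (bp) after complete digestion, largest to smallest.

NdeI sites (CATATG) start at positions 18, 77, 86, 102.
NdeI cuts after base 2 of each site, so after positions 19, 78, 87, 103.
Linear molecule, 4 cuts → 5 fragments:
  1–19 → 19 bp
  20–78 → 59 bp
  79–87 → 9 bp
  88–103 → 16 bp
  104–119 → 16 bp
Sorted largest to smallest: 59, 19, 16, 16, 9 bp.

59, 19, 16, 16, 9 bp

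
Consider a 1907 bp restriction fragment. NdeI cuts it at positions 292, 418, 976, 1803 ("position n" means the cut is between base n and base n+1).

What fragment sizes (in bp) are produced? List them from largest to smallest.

Linear molecule, 4 cuts → 5 fragments:
  292 − 0 = 292 bp
  418 − 292 = 126 bp
  976 − 418 = 558 bp
  1803 − 976 = 827 bp
  1907 − 1803 = 104 bp
Sorted largest to smallest: 827, 558, 292, 126, 104 bp.

827, 558, 292, 126, 104 bp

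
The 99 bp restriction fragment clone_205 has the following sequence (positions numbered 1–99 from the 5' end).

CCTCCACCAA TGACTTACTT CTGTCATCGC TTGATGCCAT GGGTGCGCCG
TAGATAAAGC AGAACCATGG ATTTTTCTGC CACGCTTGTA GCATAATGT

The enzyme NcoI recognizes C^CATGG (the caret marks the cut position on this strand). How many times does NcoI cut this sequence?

2

CCATGG occurs starting at positions 37, 65.
NcoI cuts at 2 sites.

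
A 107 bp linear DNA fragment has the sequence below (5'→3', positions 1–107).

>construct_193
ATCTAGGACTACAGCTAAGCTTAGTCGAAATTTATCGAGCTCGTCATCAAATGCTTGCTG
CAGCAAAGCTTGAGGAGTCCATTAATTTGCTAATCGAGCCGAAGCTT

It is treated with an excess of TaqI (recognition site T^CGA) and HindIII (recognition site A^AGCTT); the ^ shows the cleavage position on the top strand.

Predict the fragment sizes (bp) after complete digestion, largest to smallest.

TaqI sites (TCGA) start at positions 25, 35, 94.
TaqI cuts after the first base of each site, so after positions 25, 35, 94.
HindIII sites (AAGCTT) start at positions 17, 66, 102.
HindIII cuts after the first base of each site, so after positions 17, 66, 102.
Combined cut positions: 17, 25, 35, 66, 94, 102.
Linear molecule, 6 cuts → 7 fragments:
  1–17 → 17 bp
  18–25 → 8 bp
  26–35 → 10 bp
  36–66 → 31 bp
  67–94 → 28 bp
  95–102 → 8 bp
  103–107 → 5 bp
Sorted largest to smallest: 31, 28, 17, 10, 8, 8, 5 bp.

31, 28, 17, 10, 8, 8, 5 bp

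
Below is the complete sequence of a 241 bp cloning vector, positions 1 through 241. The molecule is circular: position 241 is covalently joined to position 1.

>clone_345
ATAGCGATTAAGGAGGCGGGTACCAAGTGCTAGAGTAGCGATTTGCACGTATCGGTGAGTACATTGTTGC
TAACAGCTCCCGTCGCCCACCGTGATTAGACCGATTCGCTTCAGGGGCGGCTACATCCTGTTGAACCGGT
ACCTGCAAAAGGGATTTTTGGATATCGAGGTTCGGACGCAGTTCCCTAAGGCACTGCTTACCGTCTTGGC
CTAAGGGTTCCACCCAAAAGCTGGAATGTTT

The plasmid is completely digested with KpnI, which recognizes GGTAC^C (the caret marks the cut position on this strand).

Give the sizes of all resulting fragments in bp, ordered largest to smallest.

KpnI sites (GGTACC) start at positions 19, 138.
KpnI cuts after base 5 of each site (before the last base), so after positions 23, 142.
Circular molecule, 2 cuts → 2 fragments:
  24–142 → 119 bp
  143–241 then 1–23 → 99 + 23 = 122 bp
Sorted largest to smallest: 122, 119 bp.

122, 119 bp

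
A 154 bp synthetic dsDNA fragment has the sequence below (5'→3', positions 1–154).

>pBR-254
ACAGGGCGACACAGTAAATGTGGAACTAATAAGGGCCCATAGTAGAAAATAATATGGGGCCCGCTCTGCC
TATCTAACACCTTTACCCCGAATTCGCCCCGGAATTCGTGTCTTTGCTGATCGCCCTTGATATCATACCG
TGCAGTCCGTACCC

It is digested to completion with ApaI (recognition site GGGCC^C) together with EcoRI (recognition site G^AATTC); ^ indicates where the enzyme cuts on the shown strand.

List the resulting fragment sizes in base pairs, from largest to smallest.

52, 37, 29, 24, 12 bp

ApaI sites (GGGCCC) start at positions 33, 57.
ApaI cuts after base 5 of each site (before the last base), so after positions 37, 61.
EcoRI sites (GAATTC) start at positions 90, 102.
EcoRI cuts after the first base of each site, so after positions 90, 102.
Combined cut positions: 37, 61, 90, 102.
Linear molecule, 4 cuts → 5 fragments:
  1–37 → 37 bp
  38–61 → 24 bp
  62–90 → 29 bp
  91–102 → 12 bp
  103–154 → 52 bp
Sorted largest to smallest: 52, 37, 29, 24, 12 bp.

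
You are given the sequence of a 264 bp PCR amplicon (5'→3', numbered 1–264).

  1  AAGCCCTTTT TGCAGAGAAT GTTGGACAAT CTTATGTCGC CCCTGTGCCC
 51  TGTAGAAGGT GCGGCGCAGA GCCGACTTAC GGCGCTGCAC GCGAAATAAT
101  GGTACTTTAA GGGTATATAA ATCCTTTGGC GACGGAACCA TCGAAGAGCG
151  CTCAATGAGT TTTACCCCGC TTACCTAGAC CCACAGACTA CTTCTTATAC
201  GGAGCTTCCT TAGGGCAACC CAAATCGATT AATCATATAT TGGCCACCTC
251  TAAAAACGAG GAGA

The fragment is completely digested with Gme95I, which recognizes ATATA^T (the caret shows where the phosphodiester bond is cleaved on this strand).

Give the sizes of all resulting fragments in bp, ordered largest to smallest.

239, 25 bp

The Gme95I site (ATATAT) starts at position 235.
Gme95I cuts after base 5 of each site (before the last base), so after position 239.
Linear molecule, 1 cut → 2 fragments:
  1–239 → 239 bp
  240–264 → 25 bp
Sorted largest to smallest: 239, 25 bp.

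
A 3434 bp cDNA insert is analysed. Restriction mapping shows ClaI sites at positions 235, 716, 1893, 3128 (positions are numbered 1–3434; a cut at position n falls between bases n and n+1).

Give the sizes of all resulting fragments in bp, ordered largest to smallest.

Linear molecule, 4 cuts → 5 fragments:
  235 − 0 = 235 bp
  716 − 235 = 481 bp
  1893 − 716 = 1177 bp
  3128 − 1893 = 1235 bp
  3434 − 3128 = 306 bp
Sorted largest to smallest: 1235, 1177, 481, 306, 235 bp.

1235, 1177, 481, 306, 235 bp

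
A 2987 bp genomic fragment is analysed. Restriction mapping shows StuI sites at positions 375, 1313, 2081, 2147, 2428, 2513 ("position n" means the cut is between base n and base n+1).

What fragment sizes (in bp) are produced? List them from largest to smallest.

938, 768, 474, 375, 281, 85, 66 bp

Linear molecule, 6 cuts → 7 fragments:
  375 − 0 = 375 bp
  1313 − 375 = 938 bp
  2081 − 1313 = 768 bp
  2147 − 2081 = 66 bp
  2428 − 2147 = 281 bp
  2513 − 2428 = 85 bp
  2987 − 2513 = 474 bp
Sorted largest to smallest: 938, 768, 474, 375, 281, 85, 66 bp.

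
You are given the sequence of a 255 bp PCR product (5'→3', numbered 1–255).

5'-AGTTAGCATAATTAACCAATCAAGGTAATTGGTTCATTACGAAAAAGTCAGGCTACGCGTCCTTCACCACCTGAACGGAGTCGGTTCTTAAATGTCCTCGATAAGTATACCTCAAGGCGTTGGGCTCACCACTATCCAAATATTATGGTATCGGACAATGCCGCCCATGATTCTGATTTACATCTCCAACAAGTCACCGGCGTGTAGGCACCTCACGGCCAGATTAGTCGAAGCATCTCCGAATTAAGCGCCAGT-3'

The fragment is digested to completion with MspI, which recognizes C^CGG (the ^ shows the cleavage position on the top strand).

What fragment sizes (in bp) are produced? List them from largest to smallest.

197, 58 bp

The MspI site (CCGG) starts at position 197.
MspI cuts after the first base of each site, so after position 197.
Linear molecule, 1 cut → 2 fragments:
  1–197 → 197 bp
  198–255 → 58 bp
Sorted largest to smallest: 197, 58 bp.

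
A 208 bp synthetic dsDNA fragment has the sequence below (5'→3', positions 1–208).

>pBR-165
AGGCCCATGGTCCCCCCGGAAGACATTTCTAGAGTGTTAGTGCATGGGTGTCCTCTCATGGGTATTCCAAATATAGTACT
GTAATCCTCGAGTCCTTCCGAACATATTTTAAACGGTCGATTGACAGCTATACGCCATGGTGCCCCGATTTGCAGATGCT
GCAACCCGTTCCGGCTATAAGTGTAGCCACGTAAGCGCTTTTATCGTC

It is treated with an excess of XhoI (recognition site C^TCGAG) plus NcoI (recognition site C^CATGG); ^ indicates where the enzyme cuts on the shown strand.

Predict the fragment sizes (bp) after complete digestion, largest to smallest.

82, 73, 48, 5 bp

The XhoI site (CTCGAG) starts at position 87.
XhoI cuts after the first base of each site, so after position 87.
NcoI sites (CCATGG) start at positions 5, 135.
NcoI cuts after the first base of each site, so after positions 5, 135.
Combined cut positions: 5, 87, 135.
Linear molecule, 3 cuts → 4 fragments:
  1–5 → 5 bp
  6–87 → 82 bp
  88–135 → 48 bp
  136–208 → 73 bp
Sorted largest to smallest: 82, 73, 48, 5 bp.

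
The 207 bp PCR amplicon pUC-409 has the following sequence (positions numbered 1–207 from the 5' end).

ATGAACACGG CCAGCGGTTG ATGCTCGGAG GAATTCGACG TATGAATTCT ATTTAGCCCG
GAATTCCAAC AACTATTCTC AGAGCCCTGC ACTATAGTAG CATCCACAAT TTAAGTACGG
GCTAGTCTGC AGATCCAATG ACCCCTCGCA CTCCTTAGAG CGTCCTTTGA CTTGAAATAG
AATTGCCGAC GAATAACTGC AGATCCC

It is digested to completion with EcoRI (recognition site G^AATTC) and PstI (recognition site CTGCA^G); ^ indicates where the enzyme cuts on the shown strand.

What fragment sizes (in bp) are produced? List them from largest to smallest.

EcoRI sites (GAATTC) start at positions 31, 44, 61.
EcoRI cuts after the first base of each site, so after positions 31, 44, 61.
PstI sites (CTGCAG) start at positions 127, 197.
PstI cuts after base 5 of each site (before the last base), so after positions 131, 201.
Combined cut positions: 31, 44, 61, 131, 201.
Linear molecule, 5 cuts → 6 fragments:
  1–31 → 31 bp
  32–44 → 13 bp
  45–61 → 17 bp
  62–131 → 70 bp
  132–201 → 70 bp
  202–207 → 6 bp
Sorted largest to smallest: 70, 70, 31, 17, 13, 6 bp.

70, 70, 31, 17, 13, 6 bp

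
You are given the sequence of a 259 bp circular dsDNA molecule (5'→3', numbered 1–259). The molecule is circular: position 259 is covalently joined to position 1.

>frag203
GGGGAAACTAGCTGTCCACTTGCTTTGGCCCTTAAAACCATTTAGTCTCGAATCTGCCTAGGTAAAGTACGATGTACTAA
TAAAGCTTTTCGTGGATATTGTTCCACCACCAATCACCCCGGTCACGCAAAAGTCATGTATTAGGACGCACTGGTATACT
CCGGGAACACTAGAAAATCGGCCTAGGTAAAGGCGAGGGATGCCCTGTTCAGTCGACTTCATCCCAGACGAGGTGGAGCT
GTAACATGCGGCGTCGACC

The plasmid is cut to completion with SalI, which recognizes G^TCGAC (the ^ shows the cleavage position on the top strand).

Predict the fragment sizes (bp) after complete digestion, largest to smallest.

SalI sites (GTCGAC) start at positions 212, 253.
SalI cuts after the first base of each site, so after positions 212, 253.
Circular molecule, 2 cuts → 2 fragments:
  213–253 → 41 bp
  254–259 then 1–212 → 6 + 212 = 218 bp
Sorted largest to smallest: 218, 41 bp.

218, 41 bp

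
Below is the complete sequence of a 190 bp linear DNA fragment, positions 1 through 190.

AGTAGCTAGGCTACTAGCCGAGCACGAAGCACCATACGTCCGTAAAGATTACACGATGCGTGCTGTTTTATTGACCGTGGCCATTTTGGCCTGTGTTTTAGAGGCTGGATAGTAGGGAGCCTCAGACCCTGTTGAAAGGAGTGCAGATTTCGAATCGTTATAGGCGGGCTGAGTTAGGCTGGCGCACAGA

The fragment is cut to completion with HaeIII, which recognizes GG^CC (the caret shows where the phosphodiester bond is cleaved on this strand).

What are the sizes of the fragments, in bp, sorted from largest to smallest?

101, 80, 9 bp

HaeIII sites (GGCC) start at positions 79, 88.
HaeIII cuts after base 2 of each site, so after positions 80, 89.
Linear molecule, 2 cuts → 3 fragments:
  1–80 → 80 bp
  81–89 → 9 bp
  90–190 → 101 bp
Sorted largest to smallest: 101, 80, 9 bp.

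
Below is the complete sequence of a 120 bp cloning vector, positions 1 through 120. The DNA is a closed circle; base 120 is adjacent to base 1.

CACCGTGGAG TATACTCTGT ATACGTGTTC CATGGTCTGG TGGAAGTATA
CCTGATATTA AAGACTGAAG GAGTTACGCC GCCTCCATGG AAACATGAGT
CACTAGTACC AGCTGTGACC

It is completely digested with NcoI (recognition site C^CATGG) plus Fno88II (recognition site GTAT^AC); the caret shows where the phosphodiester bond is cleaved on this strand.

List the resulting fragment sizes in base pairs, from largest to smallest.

NcoI sites (CCATGG) start at positions 30, 85.
NcoI cuts after the first base of each site, so after positions 30, 85.
Fno88II sites (GTATAC) start at positions 10, 19, 46.
Fno88II cuts after base 4 of each site, so after positions 13, 22, 49.
Combined cut positions: 13, 22, 30, 49, 85.
Circular molecule, 5 cuts → 5 fragments:
  14–22 → 9 bp
  23–30 → 8 bp
  31–49 → 19 bp
  50–85 → 36 bp
  86–120 then 1–13 → 35 + 13 = 48 bp
Sorted largest to smallest: 48, 36, 19, 9, 8 bp.

48, 36, 19, 9, 8 bp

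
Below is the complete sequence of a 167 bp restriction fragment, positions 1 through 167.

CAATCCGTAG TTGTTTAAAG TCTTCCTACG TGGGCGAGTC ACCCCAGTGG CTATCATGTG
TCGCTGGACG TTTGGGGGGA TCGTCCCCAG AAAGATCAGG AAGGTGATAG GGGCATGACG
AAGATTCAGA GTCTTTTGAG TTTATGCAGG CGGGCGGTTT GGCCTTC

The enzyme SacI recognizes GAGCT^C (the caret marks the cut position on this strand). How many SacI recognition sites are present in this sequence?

0

No occurrence of GAGCTC is present in the sequence.
SacI does not cut: 0 sites.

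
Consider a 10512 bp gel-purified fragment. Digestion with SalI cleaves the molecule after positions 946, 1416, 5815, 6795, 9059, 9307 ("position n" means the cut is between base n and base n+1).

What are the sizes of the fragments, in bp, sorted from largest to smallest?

4399, 2264, 1205, 980, 946, 470, 248 bp

Linear molecule, 6 cuts → 7 fragments:
  946 − 0 = 946 bp
  1416 − 946 = 470 bp
  5815 − 1416 = 4399 bp
  6795 − 5815 = 980 bp
  9059 − 6795 = 2264 bp
  9307 − 9059 = 248 bp
  10512 − 9307 = 1205 bp
Sorted largest to smallest: 4399, 2264, 1205, 980, 946, 470, 248 bp.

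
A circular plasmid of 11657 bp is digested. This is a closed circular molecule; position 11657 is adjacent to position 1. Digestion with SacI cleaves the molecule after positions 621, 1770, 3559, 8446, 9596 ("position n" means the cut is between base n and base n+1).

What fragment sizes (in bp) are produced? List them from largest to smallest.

Circular molecule, 5 cuts → 5 fragments:
  1770 − 621 = 1149 bp
  3559 − 1770 = 1789 bp
  8446 − 3559 = 4887 bp
  9596 − 8446 = 1150 bp
  wrap: 11657 − 9596 + 621 = 2682 bp
Sorted largest to smallest: 4887, 2682, 1789, 1150, 1149 bp.

4887, 2682, 1789, 1150, 1149 bp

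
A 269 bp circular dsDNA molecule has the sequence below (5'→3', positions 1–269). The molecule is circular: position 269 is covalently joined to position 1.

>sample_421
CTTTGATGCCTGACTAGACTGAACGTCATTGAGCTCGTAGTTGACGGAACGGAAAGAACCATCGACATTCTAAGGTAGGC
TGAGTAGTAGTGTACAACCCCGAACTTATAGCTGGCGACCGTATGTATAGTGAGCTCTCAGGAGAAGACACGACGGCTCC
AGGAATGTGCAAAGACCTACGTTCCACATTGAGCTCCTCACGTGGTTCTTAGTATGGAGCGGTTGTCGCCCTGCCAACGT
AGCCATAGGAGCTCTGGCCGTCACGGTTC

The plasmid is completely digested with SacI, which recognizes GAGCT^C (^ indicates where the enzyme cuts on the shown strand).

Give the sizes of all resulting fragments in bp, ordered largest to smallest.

101, 59, 58, 51 bp

SacI sites (GAGCTC) start at positions 31, 132, 191, 249.
SacI cuts after base 5 of each site (before the last base), so after positions 35, 136, 195, 253.
Circular molecule, 4 cuts → 4 fragments:
  36–136 → 101 bp
  137–195 → 59 bp
  196–253 → 58 bp
  254–269 then 1–35 → 16 + 35 = 51 bp
Sorted largest to smallest: 101, 59, 58, 51 bp.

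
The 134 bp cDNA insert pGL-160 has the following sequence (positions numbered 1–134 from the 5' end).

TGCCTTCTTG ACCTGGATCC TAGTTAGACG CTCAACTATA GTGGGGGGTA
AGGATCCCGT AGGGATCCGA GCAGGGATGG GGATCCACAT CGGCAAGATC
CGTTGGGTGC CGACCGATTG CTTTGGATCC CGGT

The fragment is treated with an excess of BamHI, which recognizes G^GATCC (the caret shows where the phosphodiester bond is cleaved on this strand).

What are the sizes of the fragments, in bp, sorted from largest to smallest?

BamHI sites (GGATCC) start at positions 15, 52, 63, 81, 125.
BamHI cuts after the first base of each site, so after positions 15, 52, 63, 81, 125.
Linear molecule, 5 cuts → 6 fragments:
  1–15 → 15 bp
  16–52 → 37 bp
  53–63 → 11 bp
  64–81 → 18 bp
  82–125 → 44 bp
  126–134 → 9 bp
Sorted largest to smallest: 44, 37, 18, 15, 11, 9 bp.

44, 37, 18, 15, 11, 9 bp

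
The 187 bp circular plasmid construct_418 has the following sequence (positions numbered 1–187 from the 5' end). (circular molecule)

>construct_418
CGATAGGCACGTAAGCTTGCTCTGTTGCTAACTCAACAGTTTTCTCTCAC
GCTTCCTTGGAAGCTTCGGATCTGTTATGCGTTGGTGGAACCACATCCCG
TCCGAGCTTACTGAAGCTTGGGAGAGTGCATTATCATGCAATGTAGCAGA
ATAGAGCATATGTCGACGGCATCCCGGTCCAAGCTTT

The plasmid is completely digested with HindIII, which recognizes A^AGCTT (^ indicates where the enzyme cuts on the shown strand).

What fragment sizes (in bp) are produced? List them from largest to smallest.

HindIII sites (AAGCTT) start at positions 13, 61, 114, 181.
HindIII cuts after the first base of each site, so after positions 13, 61, 114, 181.
Circular molecule, 4 cuts → 4 fragments:
  14–61 → 48 bp
  62–114 → 53 bp
  115–181 → 67 bp
  182–187 then 1–13 → 6 + 13 = 19 bp
Sorted largest to smallest: 67, 53, 48, 19 bp.

67, 53, 48, 19 bp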